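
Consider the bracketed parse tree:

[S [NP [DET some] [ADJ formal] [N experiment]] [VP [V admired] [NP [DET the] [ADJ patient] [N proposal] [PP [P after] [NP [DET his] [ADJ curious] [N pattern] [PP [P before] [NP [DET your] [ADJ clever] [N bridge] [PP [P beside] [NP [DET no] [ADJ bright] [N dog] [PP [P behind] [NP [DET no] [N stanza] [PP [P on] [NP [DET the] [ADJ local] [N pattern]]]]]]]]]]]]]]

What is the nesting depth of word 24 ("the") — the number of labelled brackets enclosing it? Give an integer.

14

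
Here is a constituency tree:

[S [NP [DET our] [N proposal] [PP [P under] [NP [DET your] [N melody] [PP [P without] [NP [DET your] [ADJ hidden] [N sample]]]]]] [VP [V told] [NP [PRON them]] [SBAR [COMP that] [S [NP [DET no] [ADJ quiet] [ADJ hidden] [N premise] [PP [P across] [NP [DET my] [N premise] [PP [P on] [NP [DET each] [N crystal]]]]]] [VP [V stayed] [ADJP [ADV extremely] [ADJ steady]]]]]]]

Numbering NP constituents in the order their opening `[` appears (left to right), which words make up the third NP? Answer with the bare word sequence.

The NP opening brackets appear, in order, over: "our proposal under your melody without your hidden sample"; "your melody without your hidden sample"; "your hidden sample"; "them"; "no quiet hidden premise across my premise on each crystal"; "my premise on each crystal"; "each crystal". The third one spans "your hidden sample".

your hidden sample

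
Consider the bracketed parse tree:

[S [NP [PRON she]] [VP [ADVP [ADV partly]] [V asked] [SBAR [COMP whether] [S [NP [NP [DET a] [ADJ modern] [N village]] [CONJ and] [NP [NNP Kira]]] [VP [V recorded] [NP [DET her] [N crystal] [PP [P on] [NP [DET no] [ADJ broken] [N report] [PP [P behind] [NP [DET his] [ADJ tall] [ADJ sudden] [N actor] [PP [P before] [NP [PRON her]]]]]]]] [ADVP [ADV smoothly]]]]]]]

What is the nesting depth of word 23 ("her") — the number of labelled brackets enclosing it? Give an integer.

Counting open brackets not yet closed at "her": [S [VP [SBAR [S [VP [NP [PP [NP [PP [NP [PP [NP [PRON = 13.

13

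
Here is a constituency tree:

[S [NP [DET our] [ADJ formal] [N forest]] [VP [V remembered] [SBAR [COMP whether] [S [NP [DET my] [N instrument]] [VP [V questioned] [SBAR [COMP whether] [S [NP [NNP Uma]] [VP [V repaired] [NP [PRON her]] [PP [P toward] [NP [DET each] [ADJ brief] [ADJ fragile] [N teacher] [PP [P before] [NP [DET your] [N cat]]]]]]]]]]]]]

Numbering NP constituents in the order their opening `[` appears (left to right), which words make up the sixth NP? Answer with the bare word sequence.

your cat

Opening `[NP` markers occur at word positions 1, 6, 10, 12, 14, 19; the sixth of these opens the constituent [NP your cat].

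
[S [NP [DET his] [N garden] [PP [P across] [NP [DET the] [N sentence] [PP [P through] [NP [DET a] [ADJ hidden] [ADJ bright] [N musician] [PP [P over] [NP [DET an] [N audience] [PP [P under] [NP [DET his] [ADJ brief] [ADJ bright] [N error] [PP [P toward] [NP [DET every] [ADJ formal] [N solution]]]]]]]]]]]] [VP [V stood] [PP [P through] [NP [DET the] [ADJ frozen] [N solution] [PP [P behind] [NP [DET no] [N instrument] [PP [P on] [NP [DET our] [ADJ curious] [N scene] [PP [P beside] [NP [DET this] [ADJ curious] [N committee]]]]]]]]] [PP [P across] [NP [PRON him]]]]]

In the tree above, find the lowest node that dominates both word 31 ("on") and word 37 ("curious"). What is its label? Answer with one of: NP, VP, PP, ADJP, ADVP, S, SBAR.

The smallest bracket enclosing both words is [PP on our curious scene beside this curious committee], so the label is PP.

PP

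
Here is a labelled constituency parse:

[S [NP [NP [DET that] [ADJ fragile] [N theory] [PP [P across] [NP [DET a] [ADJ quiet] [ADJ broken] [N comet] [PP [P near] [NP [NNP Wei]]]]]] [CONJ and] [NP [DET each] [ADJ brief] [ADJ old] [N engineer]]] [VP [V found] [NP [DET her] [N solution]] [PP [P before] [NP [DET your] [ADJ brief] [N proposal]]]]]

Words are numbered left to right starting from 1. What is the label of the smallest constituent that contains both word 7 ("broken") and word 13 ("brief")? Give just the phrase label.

NP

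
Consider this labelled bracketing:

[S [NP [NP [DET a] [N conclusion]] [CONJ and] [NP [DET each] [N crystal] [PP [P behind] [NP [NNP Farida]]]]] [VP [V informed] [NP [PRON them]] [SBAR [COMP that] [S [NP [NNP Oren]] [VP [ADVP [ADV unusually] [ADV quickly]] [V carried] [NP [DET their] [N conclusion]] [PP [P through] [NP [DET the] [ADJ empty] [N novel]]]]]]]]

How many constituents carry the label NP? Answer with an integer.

The NP constituents are: [NP a conclusion and each crystal behind Farida]; [NP a conclusion]; [NP each crystal behind Farida]; [NP Farida]; [NP them]; [NP Oren] …. Total: 8.

8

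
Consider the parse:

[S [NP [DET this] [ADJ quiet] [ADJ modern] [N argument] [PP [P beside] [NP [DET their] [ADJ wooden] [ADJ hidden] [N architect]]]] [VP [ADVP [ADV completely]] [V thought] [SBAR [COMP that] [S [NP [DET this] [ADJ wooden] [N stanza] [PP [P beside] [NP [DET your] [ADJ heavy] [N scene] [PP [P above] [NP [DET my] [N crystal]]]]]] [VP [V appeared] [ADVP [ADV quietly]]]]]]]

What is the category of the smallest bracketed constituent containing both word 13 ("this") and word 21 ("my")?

The smallest bracket enclosing both words is [NP this wooden stanza beside your heavy scene above my crystal], so the label is NP.

NP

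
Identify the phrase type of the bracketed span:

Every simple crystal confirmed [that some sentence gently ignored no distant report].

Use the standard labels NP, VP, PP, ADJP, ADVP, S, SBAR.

SBAR

"that" is the head of the bracketed span, so the span is a subordinate clause: SBAR.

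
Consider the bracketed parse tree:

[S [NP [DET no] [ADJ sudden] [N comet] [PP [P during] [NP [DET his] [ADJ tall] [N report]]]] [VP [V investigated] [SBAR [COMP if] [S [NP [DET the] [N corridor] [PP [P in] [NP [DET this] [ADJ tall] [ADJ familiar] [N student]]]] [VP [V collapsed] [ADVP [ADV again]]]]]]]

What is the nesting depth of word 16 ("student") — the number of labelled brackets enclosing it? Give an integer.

8

The word sits inside N, which is inside NP, inside PP, inside NP, inside S, inside SBAR, inside VP, inside S — 8 brackets in all.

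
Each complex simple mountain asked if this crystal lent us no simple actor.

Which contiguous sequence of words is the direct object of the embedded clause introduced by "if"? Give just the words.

"lent" heads the VP of the embedded clause introduced by "if", and "no simple actor" is its direct object.

no simple actor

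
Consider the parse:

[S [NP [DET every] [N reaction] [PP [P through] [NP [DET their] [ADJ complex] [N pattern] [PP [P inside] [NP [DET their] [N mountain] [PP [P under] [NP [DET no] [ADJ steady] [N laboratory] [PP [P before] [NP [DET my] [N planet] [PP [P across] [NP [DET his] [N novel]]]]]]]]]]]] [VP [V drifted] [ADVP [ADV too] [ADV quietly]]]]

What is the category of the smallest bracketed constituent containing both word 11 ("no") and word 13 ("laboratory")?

The smallest bracket enclosing both words is [NP no steady laboratory before my planet across his novel], so the label is NP.

NP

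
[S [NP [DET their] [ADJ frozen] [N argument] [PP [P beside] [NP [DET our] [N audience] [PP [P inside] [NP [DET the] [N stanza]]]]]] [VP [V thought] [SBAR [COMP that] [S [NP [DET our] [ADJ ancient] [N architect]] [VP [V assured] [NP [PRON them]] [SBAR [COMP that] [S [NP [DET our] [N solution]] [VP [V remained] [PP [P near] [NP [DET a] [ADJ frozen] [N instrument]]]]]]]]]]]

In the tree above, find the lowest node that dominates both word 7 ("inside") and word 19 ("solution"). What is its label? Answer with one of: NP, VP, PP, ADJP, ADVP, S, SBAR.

Both words fall inside [S their frozen argument beside our audience inside the stanza thought that our ancient architect assured them that our solution remained near a frozen instrument] (words 1–24), and no smaller constituent contains them both. Label: S.

S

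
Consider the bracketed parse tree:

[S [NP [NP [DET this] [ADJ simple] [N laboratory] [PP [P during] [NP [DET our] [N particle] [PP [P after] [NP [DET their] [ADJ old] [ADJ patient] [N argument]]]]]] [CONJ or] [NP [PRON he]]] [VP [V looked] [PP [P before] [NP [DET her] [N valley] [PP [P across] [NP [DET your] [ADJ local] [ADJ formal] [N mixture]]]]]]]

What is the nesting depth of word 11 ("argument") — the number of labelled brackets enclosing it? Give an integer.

8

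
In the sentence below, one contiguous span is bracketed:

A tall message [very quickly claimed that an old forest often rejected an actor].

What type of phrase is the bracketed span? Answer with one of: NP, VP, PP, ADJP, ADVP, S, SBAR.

VP

The bracketed span "very quickly claimed that an old forest often rejected an actor" is headed by "claimed", making it a verb phrase (VP).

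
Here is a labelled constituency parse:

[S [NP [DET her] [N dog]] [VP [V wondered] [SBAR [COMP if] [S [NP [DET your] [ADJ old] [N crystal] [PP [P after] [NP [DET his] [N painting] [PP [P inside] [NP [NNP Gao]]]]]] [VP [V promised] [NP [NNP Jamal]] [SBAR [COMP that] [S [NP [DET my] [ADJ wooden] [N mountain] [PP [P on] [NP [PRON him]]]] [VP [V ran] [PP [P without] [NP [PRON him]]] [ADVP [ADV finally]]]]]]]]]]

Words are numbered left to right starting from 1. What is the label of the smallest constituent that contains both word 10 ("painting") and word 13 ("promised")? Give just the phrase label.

Both words fall inside [S your old crystal after his painting inside Gao promised Jamal that my wooden mountain on him ran without him finally] (words 5–24), and no smaller constituent contains them both. Label: S.

S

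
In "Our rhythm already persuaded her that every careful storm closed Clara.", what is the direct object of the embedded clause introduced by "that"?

Clara

Within the embedded clause introduced by "that", the direct object of "closed" is "Clara".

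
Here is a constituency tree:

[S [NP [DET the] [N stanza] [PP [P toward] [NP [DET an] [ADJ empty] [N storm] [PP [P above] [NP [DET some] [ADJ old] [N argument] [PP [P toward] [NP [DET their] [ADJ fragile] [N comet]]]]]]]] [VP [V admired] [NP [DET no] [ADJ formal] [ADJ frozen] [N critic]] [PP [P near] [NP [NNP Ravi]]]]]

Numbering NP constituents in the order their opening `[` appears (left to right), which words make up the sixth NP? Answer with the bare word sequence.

Ravi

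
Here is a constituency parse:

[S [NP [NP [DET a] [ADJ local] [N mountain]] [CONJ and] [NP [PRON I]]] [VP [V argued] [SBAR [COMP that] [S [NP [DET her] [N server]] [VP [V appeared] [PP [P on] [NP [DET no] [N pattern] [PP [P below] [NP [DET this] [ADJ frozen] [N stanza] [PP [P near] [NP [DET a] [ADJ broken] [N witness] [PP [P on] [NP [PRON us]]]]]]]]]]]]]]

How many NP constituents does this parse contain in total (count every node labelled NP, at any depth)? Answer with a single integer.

8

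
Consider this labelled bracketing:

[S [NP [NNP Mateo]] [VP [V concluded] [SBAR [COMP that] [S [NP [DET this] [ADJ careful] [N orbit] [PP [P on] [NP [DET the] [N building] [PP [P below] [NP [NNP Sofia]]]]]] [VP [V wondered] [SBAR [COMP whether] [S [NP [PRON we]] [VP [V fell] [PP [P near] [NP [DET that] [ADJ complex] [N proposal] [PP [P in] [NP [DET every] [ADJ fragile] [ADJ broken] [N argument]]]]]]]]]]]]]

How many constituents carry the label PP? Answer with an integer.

4

Listing each PP by its span: [PP on the building below Sofia]; [PP below Sofia]; [PP near that complex proposal in every fragile broken argument]; [PP in every fragile broken argument] — that makes 4.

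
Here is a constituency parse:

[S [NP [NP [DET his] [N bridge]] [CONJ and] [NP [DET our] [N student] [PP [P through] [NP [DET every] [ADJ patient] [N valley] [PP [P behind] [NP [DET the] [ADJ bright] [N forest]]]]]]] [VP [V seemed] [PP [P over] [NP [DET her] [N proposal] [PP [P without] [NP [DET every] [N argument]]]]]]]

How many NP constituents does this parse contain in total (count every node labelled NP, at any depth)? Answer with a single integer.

7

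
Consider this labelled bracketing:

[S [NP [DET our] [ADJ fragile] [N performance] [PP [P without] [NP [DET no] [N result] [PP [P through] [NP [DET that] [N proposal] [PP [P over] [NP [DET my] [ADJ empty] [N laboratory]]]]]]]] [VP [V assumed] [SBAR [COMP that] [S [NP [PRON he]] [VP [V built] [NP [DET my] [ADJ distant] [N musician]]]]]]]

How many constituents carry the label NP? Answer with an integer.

6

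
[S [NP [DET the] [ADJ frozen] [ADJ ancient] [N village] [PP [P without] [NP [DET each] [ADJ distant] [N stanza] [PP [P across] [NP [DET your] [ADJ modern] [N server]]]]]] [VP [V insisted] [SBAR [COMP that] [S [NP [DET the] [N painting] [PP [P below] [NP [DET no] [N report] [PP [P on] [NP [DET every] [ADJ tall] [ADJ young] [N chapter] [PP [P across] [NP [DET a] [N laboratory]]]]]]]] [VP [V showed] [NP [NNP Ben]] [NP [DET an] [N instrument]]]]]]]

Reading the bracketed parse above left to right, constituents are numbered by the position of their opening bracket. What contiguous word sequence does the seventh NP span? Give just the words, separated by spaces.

a laboratory

In left-to-right order the NP constituents are "the frozen ancient village without each distant stanza across your modern server"; "each distant stanza across your modern server"; "your modern server"; "the painting below no report on every tall young chapter across a laboratory"; "no report on every tall young chapter across a laboratory"; "every tall young chapter across a laboratory"; "a laboratory"; "Ben"; "an instrument". Number 7 is "a laboratory".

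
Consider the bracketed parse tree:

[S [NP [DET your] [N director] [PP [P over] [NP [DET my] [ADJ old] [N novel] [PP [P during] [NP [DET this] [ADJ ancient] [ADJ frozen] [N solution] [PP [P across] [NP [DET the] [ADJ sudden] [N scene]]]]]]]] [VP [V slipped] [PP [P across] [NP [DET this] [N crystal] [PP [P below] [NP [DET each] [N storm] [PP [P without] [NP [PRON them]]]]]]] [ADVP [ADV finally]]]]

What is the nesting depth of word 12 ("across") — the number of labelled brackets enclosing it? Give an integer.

8

Counting open brackets not yet closed at "across": [S [NP [PP [NP [PP [NP [PP [P = 8.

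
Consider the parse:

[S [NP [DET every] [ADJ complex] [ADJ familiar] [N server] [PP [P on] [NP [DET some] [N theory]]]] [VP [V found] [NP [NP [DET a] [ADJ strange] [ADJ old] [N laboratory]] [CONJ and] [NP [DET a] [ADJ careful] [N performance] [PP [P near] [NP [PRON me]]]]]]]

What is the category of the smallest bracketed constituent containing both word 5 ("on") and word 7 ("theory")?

PP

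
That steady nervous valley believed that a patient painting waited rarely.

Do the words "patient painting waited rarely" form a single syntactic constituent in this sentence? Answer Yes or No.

The smallest constituent containing the whole sequence is the clause [S a patient painting waited rarely], but the sequence is only part of it — it straddles the boundary between noun phrase "a patient painting" and verb phrase "waited rarely".

No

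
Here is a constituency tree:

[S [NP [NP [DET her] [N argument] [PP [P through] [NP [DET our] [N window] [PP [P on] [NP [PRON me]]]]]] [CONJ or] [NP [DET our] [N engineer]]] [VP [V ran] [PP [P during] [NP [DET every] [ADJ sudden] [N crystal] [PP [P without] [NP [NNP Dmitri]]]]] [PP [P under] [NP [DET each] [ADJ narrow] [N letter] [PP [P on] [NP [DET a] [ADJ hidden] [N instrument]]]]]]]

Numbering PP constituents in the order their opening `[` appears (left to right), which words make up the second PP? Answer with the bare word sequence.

Opening `[PP` markers occur at word positions 3, 6, 12, 16, 18, 22; the second of these opens the constituent [PP on me].

on me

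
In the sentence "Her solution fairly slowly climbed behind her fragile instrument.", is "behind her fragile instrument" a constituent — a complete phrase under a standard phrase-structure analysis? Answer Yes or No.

Yes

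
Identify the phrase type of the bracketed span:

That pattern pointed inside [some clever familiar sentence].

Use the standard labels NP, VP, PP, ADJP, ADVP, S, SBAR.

NP

"sentence" is the head of the bracketed span, so the span is a noun phrase: NP.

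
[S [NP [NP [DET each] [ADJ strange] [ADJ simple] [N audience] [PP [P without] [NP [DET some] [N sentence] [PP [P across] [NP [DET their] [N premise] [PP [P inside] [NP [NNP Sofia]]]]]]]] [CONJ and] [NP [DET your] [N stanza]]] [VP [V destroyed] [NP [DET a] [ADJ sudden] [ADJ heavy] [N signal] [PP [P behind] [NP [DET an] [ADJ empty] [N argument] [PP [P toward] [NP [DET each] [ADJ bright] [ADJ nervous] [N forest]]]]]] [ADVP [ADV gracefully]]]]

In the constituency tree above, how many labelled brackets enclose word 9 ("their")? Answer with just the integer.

8

The word sits inside DET, which is inside NP, inside PP, inside NP, inside PP, inside NP, inside NP, inside S — 8 brackets in all.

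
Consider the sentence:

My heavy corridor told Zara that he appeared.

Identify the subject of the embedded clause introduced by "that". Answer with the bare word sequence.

The subject of the embedded clause introduced by "that" is the NP immediately before the verb "appeared": "he".

he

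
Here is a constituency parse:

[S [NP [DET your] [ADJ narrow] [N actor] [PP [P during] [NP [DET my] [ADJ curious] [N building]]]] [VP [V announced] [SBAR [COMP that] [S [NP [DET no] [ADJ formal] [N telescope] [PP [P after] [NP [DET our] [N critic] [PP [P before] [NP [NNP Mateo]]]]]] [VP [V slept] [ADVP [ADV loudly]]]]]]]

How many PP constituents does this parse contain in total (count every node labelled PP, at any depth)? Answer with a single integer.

The PP constituents are: [PP during my curious building]; [PP after our critic before Mateo]; [PP before Mateo]. Total: 3.

3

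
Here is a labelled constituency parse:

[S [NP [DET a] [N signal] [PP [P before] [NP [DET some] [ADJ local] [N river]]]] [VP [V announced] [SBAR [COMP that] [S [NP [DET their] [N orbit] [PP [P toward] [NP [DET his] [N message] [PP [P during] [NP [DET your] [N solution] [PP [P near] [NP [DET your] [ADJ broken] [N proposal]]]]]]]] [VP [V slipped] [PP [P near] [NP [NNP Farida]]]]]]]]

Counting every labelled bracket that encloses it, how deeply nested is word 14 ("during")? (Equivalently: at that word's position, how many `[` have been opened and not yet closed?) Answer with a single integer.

9

The word sits inside P, which is inside PP, inside NP, inside PP, inside NP, inside S, inside SBAR, inside VP, inside S — 9 brackets in all.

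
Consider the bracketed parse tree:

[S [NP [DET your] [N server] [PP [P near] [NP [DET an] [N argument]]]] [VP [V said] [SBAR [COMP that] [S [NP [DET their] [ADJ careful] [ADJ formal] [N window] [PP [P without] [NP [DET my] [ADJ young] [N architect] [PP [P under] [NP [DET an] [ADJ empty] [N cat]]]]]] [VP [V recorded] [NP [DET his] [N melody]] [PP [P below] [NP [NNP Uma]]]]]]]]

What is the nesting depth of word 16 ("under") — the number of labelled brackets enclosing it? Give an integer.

9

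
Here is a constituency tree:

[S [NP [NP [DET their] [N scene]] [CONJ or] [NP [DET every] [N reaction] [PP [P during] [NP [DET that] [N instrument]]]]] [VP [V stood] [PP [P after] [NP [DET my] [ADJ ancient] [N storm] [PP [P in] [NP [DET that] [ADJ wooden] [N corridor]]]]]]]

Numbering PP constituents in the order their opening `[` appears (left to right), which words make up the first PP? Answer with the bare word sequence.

during that instrument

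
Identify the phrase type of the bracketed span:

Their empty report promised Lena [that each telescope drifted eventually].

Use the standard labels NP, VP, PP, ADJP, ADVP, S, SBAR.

The span is built around the complementizer "that" — a subordinate clause (SBAR).

SBAR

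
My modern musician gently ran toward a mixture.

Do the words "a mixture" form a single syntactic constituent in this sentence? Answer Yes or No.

Yes

These words form the whole noun phrase headed by "mixture", so yes — one constituent.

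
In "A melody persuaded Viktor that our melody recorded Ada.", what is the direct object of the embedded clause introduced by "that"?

Ada

"recorded" heads the VP of the embedded clause introduced by "that", and "Ada" is its direct object.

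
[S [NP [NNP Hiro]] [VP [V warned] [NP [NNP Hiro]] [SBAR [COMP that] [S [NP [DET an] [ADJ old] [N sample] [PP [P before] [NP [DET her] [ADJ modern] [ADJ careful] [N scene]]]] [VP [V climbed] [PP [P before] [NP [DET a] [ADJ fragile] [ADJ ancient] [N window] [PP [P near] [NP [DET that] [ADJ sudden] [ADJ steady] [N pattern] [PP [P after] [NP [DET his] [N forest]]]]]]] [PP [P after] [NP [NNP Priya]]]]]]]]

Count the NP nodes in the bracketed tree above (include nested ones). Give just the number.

The NP constituents are: [NP Hiro]; [NP Hiro]; [NP an old sample before her modern careful scene]; [NP her modern careful scene]; [NP a fragile ancient window near that sudden steady pattern after his forest]; [NP that sudden steady pattern after his forest] …. Total: 8.

8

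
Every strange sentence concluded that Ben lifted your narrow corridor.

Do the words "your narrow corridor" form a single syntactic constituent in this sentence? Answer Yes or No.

Yes

The sequence corresponds to a single NP node — the noun phrase "your narrow corridor".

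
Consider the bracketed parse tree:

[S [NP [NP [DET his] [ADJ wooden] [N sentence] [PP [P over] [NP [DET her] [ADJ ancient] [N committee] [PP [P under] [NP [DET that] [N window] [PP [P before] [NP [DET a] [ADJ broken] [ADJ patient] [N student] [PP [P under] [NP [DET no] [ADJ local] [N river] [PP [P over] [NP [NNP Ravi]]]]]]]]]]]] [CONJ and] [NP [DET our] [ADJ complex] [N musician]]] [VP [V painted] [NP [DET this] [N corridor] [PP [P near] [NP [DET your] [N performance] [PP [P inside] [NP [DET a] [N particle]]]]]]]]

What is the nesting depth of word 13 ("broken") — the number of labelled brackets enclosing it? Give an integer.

10

The word sits inside ADJ, which is inside NP, inside PP, inside NP, inside PP, inside NP, inside PP, inside NP, inside NP, inside S — 10 brackets in all.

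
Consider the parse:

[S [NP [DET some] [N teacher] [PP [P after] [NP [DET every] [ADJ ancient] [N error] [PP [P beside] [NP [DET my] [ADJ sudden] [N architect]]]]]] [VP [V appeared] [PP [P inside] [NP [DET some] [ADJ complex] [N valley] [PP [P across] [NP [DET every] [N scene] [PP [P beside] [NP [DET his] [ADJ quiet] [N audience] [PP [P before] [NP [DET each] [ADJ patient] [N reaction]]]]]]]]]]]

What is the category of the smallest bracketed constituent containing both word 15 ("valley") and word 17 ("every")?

NP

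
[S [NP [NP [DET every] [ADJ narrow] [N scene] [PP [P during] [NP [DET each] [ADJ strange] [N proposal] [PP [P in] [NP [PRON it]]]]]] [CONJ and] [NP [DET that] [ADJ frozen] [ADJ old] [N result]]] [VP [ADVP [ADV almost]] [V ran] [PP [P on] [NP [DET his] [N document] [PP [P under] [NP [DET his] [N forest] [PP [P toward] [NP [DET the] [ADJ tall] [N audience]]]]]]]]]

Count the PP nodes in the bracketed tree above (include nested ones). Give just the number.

5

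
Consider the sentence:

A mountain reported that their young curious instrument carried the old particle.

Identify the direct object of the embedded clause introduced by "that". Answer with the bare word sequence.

the old particle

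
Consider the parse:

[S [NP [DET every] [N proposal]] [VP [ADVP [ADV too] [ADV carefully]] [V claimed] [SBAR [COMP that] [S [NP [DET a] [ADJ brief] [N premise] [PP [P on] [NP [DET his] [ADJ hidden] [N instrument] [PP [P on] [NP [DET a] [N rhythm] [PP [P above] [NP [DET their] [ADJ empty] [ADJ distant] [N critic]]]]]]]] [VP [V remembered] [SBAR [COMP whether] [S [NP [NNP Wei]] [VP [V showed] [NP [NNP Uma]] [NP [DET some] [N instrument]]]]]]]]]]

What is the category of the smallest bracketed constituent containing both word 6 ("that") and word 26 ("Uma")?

SBAR

Word 6 lies under S → VP → SBAR → COMP; word 26 lies under S → VP → SBAR → S → VP → SBAR → S → VP → NP → NNP. The lowest shared node is the SBAR.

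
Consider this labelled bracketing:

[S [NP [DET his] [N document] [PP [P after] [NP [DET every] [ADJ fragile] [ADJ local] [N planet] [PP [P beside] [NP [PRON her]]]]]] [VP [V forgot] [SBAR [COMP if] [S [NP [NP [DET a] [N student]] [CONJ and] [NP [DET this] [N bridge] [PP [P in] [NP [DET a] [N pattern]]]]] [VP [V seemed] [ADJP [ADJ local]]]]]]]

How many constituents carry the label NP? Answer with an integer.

7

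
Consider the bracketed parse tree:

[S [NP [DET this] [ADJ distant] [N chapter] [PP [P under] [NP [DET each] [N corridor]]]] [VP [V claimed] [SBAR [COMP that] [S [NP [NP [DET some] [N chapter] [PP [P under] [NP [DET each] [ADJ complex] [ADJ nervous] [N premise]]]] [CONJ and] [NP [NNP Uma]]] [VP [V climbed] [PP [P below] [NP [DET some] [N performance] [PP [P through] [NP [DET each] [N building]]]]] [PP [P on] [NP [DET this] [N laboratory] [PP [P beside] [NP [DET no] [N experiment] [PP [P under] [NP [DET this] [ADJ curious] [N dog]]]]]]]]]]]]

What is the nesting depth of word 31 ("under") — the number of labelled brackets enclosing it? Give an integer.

The word sits inside P, which is inside PP, inside NP, inside PP, inside NP, inside PP, inside VP, inside S, inside SBAR, inside VP, inside S — 11 brackets in all.

11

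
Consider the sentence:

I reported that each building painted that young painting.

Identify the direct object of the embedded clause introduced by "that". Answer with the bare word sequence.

Within the embedded clause introduced by "that", the direct object of "painted" is "that young painting".

that young painting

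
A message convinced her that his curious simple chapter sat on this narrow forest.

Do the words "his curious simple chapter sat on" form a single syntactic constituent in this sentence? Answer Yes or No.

The sequence begins inside the noun phrase "his curious simple chapter" and ends inside the verb phrase "sat on this narrow forest"; it crosses a phrase boundary, so no single node in the tree spans exactly those words.

No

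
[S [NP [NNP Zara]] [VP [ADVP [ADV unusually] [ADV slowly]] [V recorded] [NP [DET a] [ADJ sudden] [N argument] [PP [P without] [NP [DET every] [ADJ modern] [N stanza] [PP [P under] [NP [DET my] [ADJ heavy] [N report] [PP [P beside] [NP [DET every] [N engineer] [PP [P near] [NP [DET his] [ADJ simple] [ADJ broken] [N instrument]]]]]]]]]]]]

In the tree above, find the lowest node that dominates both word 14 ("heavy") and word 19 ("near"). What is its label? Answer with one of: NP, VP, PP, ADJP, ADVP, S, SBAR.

Both words fall inside [NP my heavy report beside every engineer near his simple broken instrument] (words 13–23), and no smaller constituent contains them both. Label: NP.

NP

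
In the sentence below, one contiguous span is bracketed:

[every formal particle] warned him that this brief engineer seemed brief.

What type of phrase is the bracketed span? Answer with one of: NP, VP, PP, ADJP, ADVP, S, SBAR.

"particle" is the head of the bracketed span, so the span is a noun phrase: NP.

NP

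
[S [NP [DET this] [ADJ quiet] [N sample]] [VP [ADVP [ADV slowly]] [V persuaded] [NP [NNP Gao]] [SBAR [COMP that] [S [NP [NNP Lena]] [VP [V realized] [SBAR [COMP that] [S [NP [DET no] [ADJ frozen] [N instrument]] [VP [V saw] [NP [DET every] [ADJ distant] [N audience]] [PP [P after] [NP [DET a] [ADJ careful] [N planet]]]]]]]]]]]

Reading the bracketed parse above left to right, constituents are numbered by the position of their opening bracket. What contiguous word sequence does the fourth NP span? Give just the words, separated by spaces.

no frozen instrument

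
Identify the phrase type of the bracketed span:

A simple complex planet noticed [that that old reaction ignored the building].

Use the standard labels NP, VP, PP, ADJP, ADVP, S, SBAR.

SBAR

The span is built around the complementizer "that" — a subordinate clause (SBAR).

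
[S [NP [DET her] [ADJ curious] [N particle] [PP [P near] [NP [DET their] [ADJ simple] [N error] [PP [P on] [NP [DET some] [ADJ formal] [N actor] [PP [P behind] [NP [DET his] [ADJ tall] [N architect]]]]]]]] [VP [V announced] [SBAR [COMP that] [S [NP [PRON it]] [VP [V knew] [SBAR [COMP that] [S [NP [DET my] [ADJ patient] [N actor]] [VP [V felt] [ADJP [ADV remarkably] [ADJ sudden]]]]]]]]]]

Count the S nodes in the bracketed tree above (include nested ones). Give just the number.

Scanning left to right, an opening `[S` appears at word positions 1, 18, 21 — 3 in total.

3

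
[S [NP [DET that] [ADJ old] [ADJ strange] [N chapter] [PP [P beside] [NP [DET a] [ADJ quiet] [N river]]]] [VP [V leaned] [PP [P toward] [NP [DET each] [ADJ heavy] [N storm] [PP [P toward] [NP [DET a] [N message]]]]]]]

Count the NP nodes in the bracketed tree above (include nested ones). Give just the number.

4

The NP constituents are: [NP that old strange chapter beside a quiet river]; [NP a quiet river]; [NP each heavy storm toward a message]; [NP a message]. Total: 4.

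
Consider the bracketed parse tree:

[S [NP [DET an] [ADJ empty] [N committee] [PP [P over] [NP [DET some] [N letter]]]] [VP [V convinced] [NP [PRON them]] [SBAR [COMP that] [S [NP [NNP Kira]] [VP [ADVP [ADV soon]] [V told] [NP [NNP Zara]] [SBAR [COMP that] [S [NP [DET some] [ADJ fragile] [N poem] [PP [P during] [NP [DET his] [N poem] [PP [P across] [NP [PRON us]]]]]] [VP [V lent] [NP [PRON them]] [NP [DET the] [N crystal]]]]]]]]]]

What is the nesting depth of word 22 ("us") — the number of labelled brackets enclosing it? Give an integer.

13

Counting open brackets not yet closed at "us": [S [VP [SBAR [S [VP [SBAR [S [NP [PP [NP [PP [NP [PRON = 13.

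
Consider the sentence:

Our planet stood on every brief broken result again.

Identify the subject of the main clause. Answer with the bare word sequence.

our planet

"our planet" is the NP that combines with the VP headed by "stood" to form the main clause — the subject.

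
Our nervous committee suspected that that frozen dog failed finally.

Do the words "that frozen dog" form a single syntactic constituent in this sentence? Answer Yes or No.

The sequence corresponds to a single NP node — the noun phrase "that frozen dog".

Yes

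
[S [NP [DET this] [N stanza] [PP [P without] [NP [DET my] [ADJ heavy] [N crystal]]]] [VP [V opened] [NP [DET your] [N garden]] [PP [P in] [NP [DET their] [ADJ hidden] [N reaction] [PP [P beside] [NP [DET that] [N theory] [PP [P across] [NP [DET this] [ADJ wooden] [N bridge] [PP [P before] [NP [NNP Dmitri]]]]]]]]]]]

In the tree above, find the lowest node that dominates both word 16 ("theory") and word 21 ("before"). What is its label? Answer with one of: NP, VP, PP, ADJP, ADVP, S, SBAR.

NP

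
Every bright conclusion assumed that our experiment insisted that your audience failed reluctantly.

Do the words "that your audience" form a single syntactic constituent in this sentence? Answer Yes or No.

The sequence begins inside the complementizer "that" and ends inside the clause "your audience failed reluctantly"; it crosses a phrase boundary, so no single node in the tree spans exactly those words.

No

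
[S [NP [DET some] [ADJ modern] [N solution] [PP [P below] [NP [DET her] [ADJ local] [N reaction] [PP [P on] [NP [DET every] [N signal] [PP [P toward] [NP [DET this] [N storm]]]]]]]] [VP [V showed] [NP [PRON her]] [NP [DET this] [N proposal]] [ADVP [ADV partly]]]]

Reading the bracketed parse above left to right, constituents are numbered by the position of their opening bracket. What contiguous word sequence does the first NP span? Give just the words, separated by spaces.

some modern solution below her local reaction on every signal toward this storm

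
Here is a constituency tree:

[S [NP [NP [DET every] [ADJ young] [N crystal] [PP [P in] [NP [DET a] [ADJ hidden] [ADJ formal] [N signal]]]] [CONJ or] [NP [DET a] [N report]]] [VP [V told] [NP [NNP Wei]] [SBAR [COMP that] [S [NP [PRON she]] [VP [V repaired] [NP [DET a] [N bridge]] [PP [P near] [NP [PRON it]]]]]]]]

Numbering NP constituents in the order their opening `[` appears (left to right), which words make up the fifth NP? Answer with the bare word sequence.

Wei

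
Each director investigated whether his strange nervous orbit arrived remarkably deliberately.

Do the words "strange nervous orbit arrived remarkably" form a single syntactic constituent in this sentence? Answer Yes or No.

The sequence begins inside the noun phrase "his strange nervous orbit" and ends inside the verb phrase "arrived remarkably deliberately"; it crosses a phrase boundary, so no single node in the tree spans exactly those words.

No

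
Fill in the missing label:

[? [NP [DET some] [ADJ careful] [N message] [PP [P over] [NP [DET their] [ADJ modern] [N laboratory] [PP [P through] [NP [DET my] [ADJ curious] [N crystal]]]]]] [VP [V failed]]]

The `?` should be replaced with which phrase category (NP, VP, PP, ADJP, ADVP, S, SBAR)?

S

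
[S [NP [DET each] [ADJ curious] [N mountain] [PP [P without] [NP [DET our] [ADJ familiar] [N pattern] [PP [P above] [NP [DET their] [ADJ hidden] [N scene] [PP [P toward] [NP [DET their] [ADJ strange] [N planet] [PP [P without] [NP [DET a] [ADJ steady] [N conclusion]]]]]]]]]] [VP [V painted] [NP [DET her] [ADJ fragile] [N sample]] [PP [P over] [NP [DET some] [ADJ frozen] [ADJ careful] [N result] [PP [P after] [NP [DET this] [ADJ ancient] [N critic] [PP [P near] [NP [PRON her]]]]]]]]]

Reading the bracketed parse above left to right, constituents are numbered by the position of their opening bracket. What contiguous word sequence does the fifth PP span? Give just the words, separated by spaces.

over some frozen careful result after this ancient critic near her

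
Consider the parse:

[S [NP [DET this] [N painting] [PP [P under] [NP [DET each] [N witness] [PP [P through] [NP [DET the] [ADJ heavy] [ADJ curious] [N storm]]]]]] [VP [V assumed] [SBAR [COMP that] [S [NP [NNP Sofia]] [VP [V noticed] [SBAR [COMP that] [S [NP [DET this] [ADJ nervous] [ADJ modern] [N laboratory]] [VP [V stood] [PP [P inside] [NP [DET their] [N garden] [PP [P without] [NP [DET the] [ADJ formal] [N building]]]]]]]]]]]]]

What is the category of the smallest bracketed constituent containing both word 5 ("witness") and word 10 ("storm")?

Word 5 lies under S → NP → PP → NP → N; word 10 lies under S → NP → PP → NP → PP → NP → N. The lowest shared node is the NP.

NP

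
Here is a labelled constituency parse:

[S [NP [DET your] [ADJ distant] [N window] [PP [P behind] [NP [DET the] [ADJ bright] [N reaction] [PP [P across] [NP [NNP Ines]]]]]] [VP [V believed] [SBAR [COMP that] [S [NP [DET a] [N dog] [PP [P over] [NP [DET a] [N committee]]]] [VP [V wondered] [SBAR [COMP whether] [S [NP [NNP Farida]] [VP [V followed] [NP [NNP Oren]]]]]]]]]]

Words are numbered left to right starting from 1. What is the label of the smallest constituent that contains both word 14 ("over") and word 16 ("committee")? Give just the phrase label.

Both words fall inside [PP over a committee] (words 14–16), and no smaller constituent contains them both. Label: PP.

PP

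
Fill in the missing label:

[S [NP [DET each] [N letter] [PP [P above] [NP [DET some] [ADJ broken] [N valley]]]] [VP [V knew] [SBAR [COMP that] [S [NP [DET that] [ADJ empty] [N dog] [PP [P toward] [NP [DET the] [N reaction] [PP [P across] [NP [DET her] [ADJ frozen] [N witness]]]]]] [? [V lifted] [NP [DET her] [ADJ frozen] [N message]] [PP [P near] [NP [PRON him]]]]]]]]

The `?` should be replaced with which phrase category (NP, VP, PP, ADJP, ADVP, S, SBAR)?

Looking at what the `?` directly dominates — V 'lifted', NP, PP — this is a verb phrase (VP).

VP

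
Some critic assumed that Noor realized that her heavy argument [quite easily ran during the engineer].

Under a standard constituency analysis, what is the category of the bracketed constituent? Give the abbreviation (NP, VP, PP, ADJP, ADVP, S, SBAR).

VP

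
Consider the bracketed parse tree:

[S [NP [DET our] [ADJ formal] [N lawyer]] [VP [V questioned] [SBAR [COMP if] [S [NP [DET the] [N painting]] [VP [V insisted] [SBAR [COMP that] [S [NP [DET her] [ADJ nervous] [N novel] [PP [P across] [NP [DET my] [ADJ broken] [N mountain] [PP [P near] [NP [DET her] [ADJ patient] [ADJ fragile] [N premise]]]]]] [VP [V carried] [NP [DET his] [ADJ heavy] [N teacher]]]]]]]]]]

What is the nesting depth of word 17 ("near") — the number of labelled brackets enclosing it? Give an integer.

12

Counting open brackets not yet closed at "near": [S [VP [SBAR [S [VP [SBAR [S [NP [PP [NP [PP [P = 12.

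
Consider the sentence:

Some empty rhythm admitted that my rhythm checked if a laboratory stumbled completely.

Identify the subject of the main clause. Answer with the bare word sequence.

some empty rhythm

In the main clause the verb is "admitted"; the NP preceding it, "some empty rhythm", is the subject.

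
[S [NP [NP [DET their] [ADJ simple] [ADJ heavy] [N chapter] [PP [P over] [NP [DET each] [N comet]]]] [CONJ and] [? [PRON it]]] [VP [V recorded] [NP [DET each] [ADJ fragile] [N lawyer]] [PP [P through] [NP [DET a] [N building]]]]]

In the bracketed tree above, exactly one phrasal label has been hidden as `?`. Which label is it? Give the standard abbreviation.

NP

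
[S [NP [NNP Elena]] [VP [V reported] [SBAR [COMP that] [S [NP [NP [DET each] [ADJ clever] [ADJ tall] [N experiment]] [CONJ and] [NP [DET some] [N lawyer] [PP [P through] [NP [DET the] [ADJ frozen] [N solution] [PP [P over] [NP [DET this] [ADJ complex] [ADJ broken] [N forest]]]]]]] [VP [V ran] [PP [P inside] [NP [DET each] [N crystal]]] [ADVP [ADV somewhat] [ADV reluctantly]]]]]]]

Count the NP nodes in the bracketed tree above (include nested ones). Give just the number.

7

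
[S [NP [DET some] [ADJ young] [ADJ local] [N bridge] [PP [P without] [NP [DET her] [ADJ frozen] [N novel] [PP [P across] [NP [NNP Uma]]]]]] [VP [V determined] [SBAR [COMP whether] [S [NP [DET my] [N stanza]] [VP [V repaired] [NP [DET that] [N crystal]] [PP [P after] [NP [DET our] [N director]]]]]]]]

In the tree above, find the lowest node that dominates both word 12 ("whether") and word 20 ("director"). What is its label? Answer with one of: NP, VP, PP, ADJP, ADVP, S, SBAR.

SBAR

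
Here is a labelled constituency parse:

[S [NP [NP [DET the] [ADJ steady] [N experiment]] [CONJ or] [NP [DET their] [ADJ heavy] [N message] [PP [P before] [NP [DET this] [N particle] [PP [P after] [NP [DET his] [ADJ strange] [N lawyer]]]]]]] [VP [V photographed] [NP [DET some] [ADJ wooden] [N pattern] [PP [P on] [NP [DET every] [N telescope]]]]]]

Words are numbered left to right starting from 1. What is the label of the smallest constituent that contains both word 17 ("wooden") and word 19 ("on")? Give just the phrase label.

NP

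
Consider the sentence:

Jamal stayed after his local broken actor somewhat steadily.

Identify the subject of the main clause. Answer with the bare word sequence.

Jamal

The subject of the main clause is the NP immediately before the verb "stayed": "Jamal".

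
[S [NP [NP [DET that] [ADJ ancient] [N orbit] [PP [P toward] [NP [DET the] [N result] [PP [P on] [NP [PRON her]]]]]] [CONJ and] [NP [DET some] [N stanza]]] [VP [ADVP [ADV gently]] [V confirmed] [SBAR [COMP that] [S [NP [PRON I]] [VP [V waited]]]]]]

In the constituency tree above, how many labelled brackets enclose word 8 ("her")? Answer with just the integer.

8

Path from the root down to the word: S → NP → NP → PP → NP → PP → NP → PRON. That is 8 enclosing brackets.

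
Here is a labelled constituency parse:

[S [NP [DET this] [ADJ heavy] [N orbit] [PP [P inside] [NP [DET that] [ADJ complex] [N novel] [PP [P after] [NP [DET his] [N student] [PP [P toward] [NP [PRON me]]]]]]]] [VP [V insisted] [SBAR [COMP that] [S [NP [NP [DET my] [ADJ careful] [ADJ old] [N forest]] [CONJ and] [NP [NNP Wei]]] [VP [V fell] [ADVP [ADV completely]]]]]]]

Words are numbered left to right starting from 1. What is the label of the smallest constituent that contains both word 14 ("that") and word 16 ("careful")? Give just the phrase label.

SBAR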